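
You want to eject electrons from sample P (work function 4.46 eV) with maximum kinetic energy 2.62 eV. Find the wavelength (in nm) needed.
175.12 nm

From Einstein's equation: KE_max = hc/λ - φ

Rearranging for λ:
hc/λ = KE_max + φ
λ = hc/(KE_max + φ)

Required photon energy:
E_photon = KE_max + φ = 2.62 + 4.46 = 7.08 eV

Required wavelength:
λ = hc/E_photon = (6.626×10⁻³⁴)(3×10⁸) / (7.08 × 1.602×10⁻¹⁹)
λ = 175.12 nm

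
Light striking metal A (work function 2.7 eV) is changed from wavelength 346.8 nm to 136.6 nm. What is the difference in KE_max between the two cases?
5.5013 eV

Using Einstein's equation: KE_max = hc/λ - φ

For λ₁ = 346.8 nm:
KE₁ = hc/λ₁ - φ = 3.5751 - 2.7 = 0.8751 eV

For λ₂ = 136.6 nm:
KE₂ = hc/λ₂ - φ = 9.0764 - 2.7 = 6.3764 eV

Change in KE:
ΔKE = KE₂ - KE₁ = 6.3764 - 0.8751 = 5.5013 eV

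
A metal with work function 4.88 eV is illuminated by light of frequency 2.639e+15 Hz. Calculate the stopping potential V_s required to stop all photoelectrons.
6.0340 V

The stopping potential V_s satisfies: eV_s = KE_max

First, find KE_max using Einstein's equation:
E_photon = hf = (6.626×10⁻³⁴ J·s)(2.639e+15 Hz) = 10.9140 eV
KE_max = E_photon - φ = 10.9140 - 4.88 = 6.0340 eV

Since eV_s = KE_max:
V_s = KE_max/e = 6.0340 V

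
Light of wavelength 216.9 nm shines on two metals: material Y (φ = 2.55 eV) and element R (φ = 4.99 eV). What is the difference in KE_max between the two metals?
2.4400 eV

Using KE_max = hc/λ - φ for each metal:

Photon energy: E = hc/λ = 5.7162 eV

For material Y (φ₁ = 2.55 eV):
KE₁ = E - φ₁ = 5.7162 - 2.55 = 3.1662 eV

For element R (φ₂ = 4.99 eV):
KE₂ = E - φ₂ = 5.7162 - 4.99 = 0.7262 eV

Difference:
ΔKE = KE₁ - KE₂ = 3.1662 - 0.7262 = 2.4400 eV

Note: The difference equals the difference in work functions: 4.99 - 2.55 = 2.44 eV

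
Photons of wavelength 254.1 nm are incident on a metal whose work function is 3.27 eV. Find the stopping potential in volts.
1.6093 V

The stopping potential V_s satisfies: eV_s = KE_max

First, find KE_max using Einstein's equation:
E_photon = hc/λ = 4.8793 eV
KE_max = E_photon - φ = 4.8793 - 3.27 = 1.6093 eV

Since eV_s = KE_max:
V_s = KE_max/e = 1.6093 V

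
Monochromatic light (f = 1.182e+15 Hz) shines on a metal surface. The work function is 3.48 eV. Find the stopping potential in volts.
1.4084 V

The stopping potential V_s satisfies: eV_s = KE_max

First, find KE_max using Einstein's equation:
E_photon = hf = (6.626×10⁻³⁴ J·s)(1.182e+15 Hz) = 4.8884 eV
KE_max = E_photon - φ = 4.8884 - 3.48 = 1.4084 eV

Since eV_s = KE_max:
V_s = KE_max/e = 1.4084 V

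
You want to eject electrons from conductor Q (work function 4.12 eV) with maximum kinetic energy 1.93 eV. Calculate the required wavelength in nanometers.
204.93 nm

From Einstein's equation: KE_max = hc/λ - φ

Rearranging for λ:
hc/λ = KE_max + φ
λ = hc/(KE_max + φ)

Required photon energy:
E_photon = KE_max + φ = 1.93 + 4.12 = 6.05 eV

Required wavelength:
λ = hc/E_photon = (6.626×10⁻³⁴)(3×10⁸) / (6.05 × 1.602×10⁻¹⁹)
λ = 204.93 nm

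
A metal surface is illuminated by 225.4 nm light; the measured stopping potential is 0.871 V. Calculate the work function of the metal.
4.63 eV

The stopping potential gives the maximum kinetic energy: KE_max = eV_s = 0.871 eV

From Einstein's photoelectric equation: KE_max = hc/λ - φ
Rearranging: φ = hc/λ - KE_max

Calculate photon energy:
E_photon = hc/λ = (6.626×10⁻³⁴ J·s)(3×10⁸ m/s) / (225.4×10⁻⁹ m) = 5.5006 eV

Therefore:
φ = 5.5006 - 0.871 = 4.63 eV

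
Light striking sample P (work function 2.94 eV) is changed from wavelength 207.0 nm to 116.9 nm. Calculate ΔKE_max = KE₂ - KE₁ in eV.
4.6164 eV

Using Einstein's equation: KE_max = hc/λ - φ

For λ₁ = 207.0 nm:
KE₁ = hc/λ₁ - φ = 5.9896 - 2.94 = 3.0496 eV

For λ₂ = 116.9 nm:
KE₂ = hc/λ₂ - φ = 10.6060 - 2.94 = 7.6660 eV

Change in KE:
ΔKE = KE₂ - KE₁ = 7.6660 - 3.0496 = 4.6164 eV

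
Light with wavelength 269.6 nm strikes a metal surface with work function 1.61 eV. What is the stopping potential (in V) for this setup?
2.9888 V

The stopping potential V_s satisfies: eV_s = KE_max

First, find KE_max using Einstein's equation:
E_photon = hc/λ = 4.5988 eV
KE_max = E_photon - φ = 4.5988 - 1.61 = 2.9888 eV

Since eV_s = KE_max:
V_s = KE_max/e = 2.9888 V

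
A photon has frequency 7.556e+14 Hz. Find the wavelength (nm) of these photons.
396.76 nm

Using the wave equation: c = fλ

Solving for wavelength:
λ = c/f = (3×10⁸ m/s) / (7.556e+14 Hz)
λ = 396.76 nm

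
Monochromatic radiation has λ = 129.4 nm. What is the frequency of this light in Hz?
2.3168e+15 Hz

Using the wave equation: c = fλ

Solving for frequency:
f = c/λ = (3×10⁸ m/s) / (129.4×10⁻⁹ m)
f = 2.3168e+15 Hz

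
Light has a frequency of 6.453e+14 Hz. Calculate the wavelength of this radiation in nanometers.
464.58 nm

Using the wave equation: c = fλ

Solving for wavelength:
λ = c/f = (3×10⁸ m/s) / (6.453e+14 Hz)
λ = 464.58 nm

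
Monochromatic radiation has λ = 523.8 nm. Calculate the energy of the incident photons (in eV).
2.3670 eV

Using E = hf = hc/λ:

E = hc/λ = (6.626×10⁻³⁴ J·s)(3×10⁸ m/s) / (523.8×10⁻⁹ m)
E = 2.3670 eV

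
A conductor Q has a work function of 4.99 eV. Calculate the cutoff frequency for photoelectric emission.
1.2066e+15 Hz

The threshold frequency is when the photon energy equals the work function:
hf₀ = φ

Solving for f₀:
f₀ = φ/h = (4.99 eV × 1.602×10⁻¹⁹ J/eV) / (6.626×10⁻³⁴ J·s)
f₀ = 1.2066e+15 Hz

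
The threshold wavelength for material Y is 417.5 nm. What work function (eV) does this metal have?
2.97 eV

At the threshold wavelength, photon energy equals work function:
φ = hc/λ₀

Calculating:
φ = (6.626×10⁻³⁴ J·s)(3×10⁸ m/s) / (417.5×10⁻⁹ m)
φ = 2.97 eV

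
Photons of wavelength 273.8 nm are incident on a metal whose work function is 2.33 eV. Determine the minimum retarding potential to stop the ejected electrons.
2.1983 V

The stopping potential V_s satisfies: eV_s = KE_max

First, find KE_max using Einstein's equation:
E_photon = hc/λ = 4.5283 eV
KE_max = E_photon - φ = 4.5283 - 2.33 = 2.1983 eV

Since eV_s = KE_max:
V_s = KE_max/e = 2.1983 V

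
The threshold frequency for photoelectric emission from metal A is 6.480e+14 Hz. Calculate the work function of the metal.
2.68 eV

At the threshold frequency, photon energy equals work function:
φ = hf₀

Calculating:
φ = (6.626×10⁻³⁴ J·s)(6.480e+14 Hz)
φ = 2.68 eV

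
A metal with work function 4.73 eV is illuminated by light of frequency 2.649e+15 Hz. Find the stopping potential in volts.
6.2254 V

The stopping potential V_s satisfies: eV_s = KE_max

First, find KE_max using Einstein's equation:
E_photon = hf = (6.626×10⁻³⁴ J·s)(2.649e+15 Hz) = 10.9554 eV
KE_max = E_photon - φ = 10.9554 - 4.73 = 6.2254 eV

Since eV_s = KE_max:
V_s = KE_max/e = 6.2254 V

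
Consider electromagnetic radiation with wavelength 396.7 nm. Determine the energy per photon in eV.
3.1254 eV

Using E = hf = hc/λ:

E = hc/λ = (6.626×10⁻³⁴ J·s)(3×10⁸ m/s) / (396.7×10⁻⁹ m)
E = 3.1254 eV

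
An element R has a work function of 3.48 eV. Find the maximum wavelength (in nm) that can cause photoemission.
356.28 nm

The threshold wavelength is when the photon energy equals the work function:
hc/λ₀ = φ

Solving for λ₀:
λ₀ = hc/φ = (6.626×10⁻³⁴ J·s)(3×10⁸ m/s) / (3.48 eV × 1.602×10⁻¹⁹ J/eV)
λ₀ = 356.28 nm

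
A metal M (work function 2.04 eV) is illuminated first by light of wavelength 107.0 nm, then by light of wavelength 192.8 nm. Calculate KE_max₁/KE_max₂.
2.1744

Using Einstein's equation: KE_max = hc/λ - φ

For λ₁ = 107.0 nm:
E₁ = hc/λ₁ = 11.5873 eV
KE₁ = E₁ - φ = 11.5873 - 2.04 = 9.5473 eV

For λ₂ = 192.8 nm:
E₂ = hc/λ₂ = 6.4307 eV
KE₂ = E₂ - φ = 6.4307 - 2.04 = 4.3907 eV

Ratio: KE₁/KE₂ = 9.5473/4.3907 = 2.1744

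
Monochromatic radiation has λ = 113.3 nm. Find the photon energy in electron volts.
10.9430 eV

Using E = hf = hc/λ:

E = hc/λ = (6.626×10⁻³⁴ J·s)(3×10⁸ m/s) / (113.3×10⁻⁹ m)
E = 10.9430 eV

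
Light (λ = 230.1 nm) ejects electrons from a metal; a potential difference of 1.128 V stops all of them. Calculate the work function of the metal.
4.26 eV

The stopping potential gives the maximum kinetic energy: KE_max = eV_s = 1.128 eV

From Einstein's photoelectric equation: KE_max = hc/λ - φ
Rearranging: φ = hc/λ - KE_max

Calculate photon energy:
E_photon = hc/λ = (6.626×10⁻³⁴ J·s)(3×10⁸ m/s) / (230.1×10⁻⁹ m) = 5.3883 eV

Therefore:
φ = 5.3883 - 1.128 = 4.26 eV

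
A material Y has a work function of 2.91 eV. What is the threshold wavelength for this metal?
426.06 nm

The threshold wavelength is when the photon energy equals the work function:
hc/λ₀ = φ

Solving for λ₀:
λ₀ = hc/φ = (6.626×10⁻³⁴ J·s)(3×10⁸ m/s) / (2.91 eV × 1.602×10⁻¹⁹ J/eV)
λ₀ = 426.06 nm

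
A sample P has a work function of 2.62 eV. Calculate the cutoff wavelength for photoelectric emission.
473.22 nm

The threshold wavelength is when the photon energy equals the work function:
hc/λ₀ = φ

Solving for λ₀:
λ₀ = hc/φ = (6.626×10⁻³⁴ J·s)(3×10⁸ m/s) / (2.62 eV × 1.602×10⁻¹⁹ J/eV)
λ₀ = 473.22 nm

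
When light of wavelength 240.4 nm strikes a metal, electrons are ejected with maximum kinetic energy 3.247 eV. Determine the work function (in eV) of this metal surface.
1.91 eV

From Einstein's photoelectric equation: KE_max = hf - φ = hc/λ - φ

Rearranging for φ:
φ = hc/λ - KE_max

Calculate photon energy:
E_photon = hc/λ = 5.1574 eV

Therefore:
φ = 5.1574 - 3.247 = 1.91 eV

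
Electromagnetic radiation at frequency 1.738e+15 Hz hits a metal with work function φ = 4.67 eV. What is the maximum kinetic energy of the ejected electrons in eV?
2.5178 eV

Using Einstein's photoelectric equation: KE_max = hf - φ

First, calculate the photon energy:
E_photon = hf = (6.626×10⁻³⁴ J·s)(1.738e+15 Hz)
E_photon = 7.1878 eV

Then, the maximum kinetic energy:
KE_max = E_photon - φ = 7.1878 eV - 4.67 eV = 2.5178 eV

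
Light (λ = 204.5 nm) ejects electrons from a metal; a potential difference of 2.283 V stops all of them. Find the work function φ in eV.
3.78 eV

The stopping potential gives the maximum kinetic energy: KE_max = eV_s = 2.283 eV

From Einstein's photoelectric equation: KE_max = hc/λ - φ
Rearranging: φ = hc/λ - KE_max

Calculate photon energy:
E_photon = hc/λ = (6.626×10⁻³⁴ J·s)(3×10⁸ m/s) / (204.5×10⁻⁹ m) = 6.0628 eV

Therefore:
φ = 6.0628 - 2.283 = 3.78 eV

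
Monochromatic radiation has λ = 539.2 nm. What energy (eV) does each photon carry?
2.2994 eV

Using E = hf = hc/λ:

E = hc/λ = (6.626×10⁻³⁴ J·s)(3×10⁸ m/s) / (539.2×10⁻⁹ m)
E = 2.2994 eV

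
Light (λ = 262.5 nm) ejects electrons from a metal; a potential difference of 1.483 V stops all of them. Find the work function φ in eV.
3.24 eV

The stopping potential gives the maximum kinetic energy: KE_max = eV_s = 1.483 eV

From Einstein's photoelectric equation: KE_max = hc/λ - φ
Rearranging: φ = hc/λ - KE_max

Calculate photon energy:
E_photon = hc/λ = (6.626×10⁻³⁴ J·s)(3×10⁸ m/s) / (262.5×10⁻⁹ m) = 4.7232 eV

Therefore:
φ = 4.7232 - 1.483 = 3.24 eV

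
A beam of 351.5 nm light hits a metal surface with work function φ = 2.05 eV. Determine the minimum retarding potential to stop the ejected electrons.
1.4773 V

The stopping potential V_s satisfies: eV_s = KE_max

First, find KE_max using Einstein's equation:
E_photon = hc/λ = 3.5273 eV
KE_max = E_photon - φ = 3.5273 - 2.05 = 1.4773 eV

Since eV_s = KE_max:
V_s = KE_max/e = 1.4773 V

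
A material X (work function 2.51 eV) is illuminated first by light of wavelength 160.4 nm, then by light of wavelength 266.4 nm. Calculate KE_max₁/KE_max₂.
2.4345

Using Einstein's equation: KE_max = hc/λ - φ

For λ₁ = 160.4 nm:
E₁ = hc/λ₁ = 7.7297 eV
KE₁ = E₁ - φ = 7.7297 - 2.51 = 5.2197 eV

For λ₂ = 266.4 nm:
E₂ = hc/λ₂ = 4.6541 eV
KE₂ = E₂ - φ = 4.6541 - 2.51 = 2.1441 eV

Ratio: KE₁/KE₂ = 5.2197/2.1441 = 2.4345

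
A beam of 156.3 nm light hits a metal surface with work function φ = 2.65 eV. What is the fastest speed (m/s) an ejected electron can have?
1.3631e+06 m/s

First, find the maximum kinetic energy:
E_photon = hc/λ = 7.9325 eV
KE_max = E_photon - φ = 7.9325 - 2.65 = 5.2825 eV

Convert to Joules: KE_max = 5.2825 × 1.602×10⁻¹⁹ J = 8.4634e-19 J

Then use KE = ½mv² to find velocity:
v = √(2·KE/m) = √(2 × 8.4634e-19 J / 9.109e-31 kg)
v = 1.3631e+06 m/s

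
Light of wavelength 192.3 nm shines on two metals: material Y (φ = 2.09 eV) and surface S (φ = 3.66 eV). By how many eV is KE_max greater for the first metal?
1.5700 eV

Using KE_max = hc/λ - φ for each metal:

Photon energy: E = hc/λ = 6.4474 eV

For material Y (φ₁ = 2.09 eV):
KE₁ = E - φ₁ = 6.4474 - 2.09 = 4.3574 eV

For surface S (φ₂ = 3.66 eV):
KE₂ = E - φ₂ = 6.4474 - 3.66 = 2.7874 eV

Difference:
ΔKE = KE₁ - KE₂ = 4.3574 - 2.7874 = 1.5700 eV

Note: The difference equals the difference in work functions: 3.66 - 2.09 = 1.57 eV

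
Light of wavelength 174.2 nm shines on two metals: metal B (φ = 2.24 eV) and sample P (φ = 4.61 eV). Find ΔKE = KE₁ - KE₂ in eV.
2.3700 eV

Using KE_max = hc/λ - φ for each metal:

Photon energy: E = hc/λ = 7.1173 eV

For metal B (φ₁ = 2.24 eV):
KE₁ = E - φ₁ = 7.1173 - 2.24 = 4.8773 eV

For sample P (φ₂ = 4.61 eV):
KE₂ = E - φ₂ = 7.1173 - 4.61 = 2.5073 eV

Difference:
ΔKE = KE₁ - KE₂ = 4.8773 - 2.5073 = 2.3700 eV

Note: The difference equals the difference in work functions: 4.61 - 2.24 = 2.37 eV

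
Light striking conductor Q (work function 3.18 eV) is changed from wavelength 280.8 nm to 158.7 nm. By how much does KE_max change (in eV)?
3.3971 eV

Using Einstein's equation: KE_max = hc/λ - φ

For λ₁ = 280.8 nm:
KE₁ = hc/λ₁ - φ = 4.4154 - 3.18 = 1.2354 eV

For λ₂ = 158.7 nm:
KE₂ = hc/λ₂ - φ = 7.8125 - 3.18 = 4.6325 eV

Change in KE:
ΔKE = KE₂ - KE₁ = 4.6325 - 1.2354 = 3.3971 eV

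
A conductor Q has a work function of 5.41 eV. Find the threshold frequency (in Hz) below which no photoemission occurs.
1.3081e+15 Hz

The threshold frequency is when the photon energy equals the work function:
hf₀ = φ

Solving for f₀:
f₀ = φ/h = (5.41 eV × 1.602×10⁻¹⁹ J/eV) / (6.626×10⁻³⁴ J·s)
f₀ = 1.3081e+15 Hz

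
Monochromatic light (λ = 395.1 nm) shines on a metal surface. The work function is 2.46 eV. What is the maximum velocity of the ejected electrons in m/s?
4.8838e+05 m/s

First, find the maximum kinetic energy:
E_photon = hc/λ = 3.1380 eV
KE_max = E_photon - φ = 3.1380 - 2.46 = 0.6780 eV

Convert to Joules: KE_max = 0.6780 × 1.602×10⁻¹⁹ J = 1.0863e-19 J

Then use KE = ½mv² to find velocity:
v = √(2·KE/m) = √(2 × 1.0863e-19 J / 9.109e-31 kg)
v = 4.8838e+05 m/s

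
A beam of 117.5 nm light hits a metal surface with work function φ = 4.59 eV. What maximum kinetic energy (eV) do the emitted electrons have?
5.9618 eV

Using Einstein's photoelectric equation: KE_max = hf - φ = hc/λ - φ

First, calculate the photon energy:
E_photon = hc/λ = (6.626×10⁻³⁴ J·s)(3×10⁸ m/s) / (117.5×10⁻⁹ m)
E_photon = 10.5518 eV

Then, the maximum kinetic energy:
KE_max = E_photon - φ = 10.5518 eV - 4.59 eV = 5.9618 eV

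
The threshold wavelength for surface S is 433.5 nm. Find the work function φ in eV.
2.86 eV

At the threshold wavelength, photon energy equals work function:
φ = hc/λ₀

Calculating:
φ = (6.626×10⁻³⁴ J·s)(3×10⁸ m/s) / (433.5×10⁻⁹ m)
φ = 2.86 eV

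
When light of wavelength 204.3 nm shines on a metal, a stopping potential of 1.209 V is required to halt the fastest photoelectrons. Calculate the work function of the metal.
4.86 eV

The stopping potential gives the maximum kinetic energy: KE_max = eV_s = 1.209 eV

From Einstein's photoelectric equation: KE_max = hc/λ - φ
Rearranging: φ = hc/λ - KE_max

Calculate photon energy:
E_photon = hc/λ = (6.626×10⁻³⁴ J·s)(3×10⁸ m/s) / (204.3×10⁻⁹ m) = 6.0687 eV

Therefore:
φ = 6.0687 - 1.209 = 4.86 eV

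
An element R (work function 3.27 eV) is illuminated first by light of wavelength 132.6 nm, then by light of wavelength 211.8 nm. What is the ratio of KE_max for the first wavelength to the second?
2.3532

Using Einstein's equation: KE_max = hc/λ - φ

For λ₁ = 132.6 nm:
E₁ = hc/λ₁ = 9.3502 eV
KE₁ = E₁ - φ = 9.3502 - 3.27 = 6.0802 eV

For λ₂ = 211.8 nm:
E₂ = hc/λ₂ = 5.8538 eV
KE₂ = E₂ - φ = 5.8538 - 3.27 = 2.5838 eV

Ratio: KE₁/KE₂ = 6.0802/2.5838 = 2.3532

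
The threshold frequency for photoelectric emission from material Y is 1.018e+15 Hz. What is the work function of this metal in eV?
4.21 eV

At the threshold frequency, photon energy equals work function:
φ = hf₀

Calculating:
φ = (6.626×10⁻³⁴ J·s)(1.018e+15 Hz)
φ = 4.21 eV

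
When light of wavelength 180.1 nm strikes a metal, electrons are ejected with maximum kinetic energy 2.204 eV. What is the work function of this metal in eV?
4.68 eV

From Einstein's photoelectric equation: KE_max = hf - φ = hc/λ - φ

Rearranging for φ:
φ = hc/λ - KE_max

Calculate photon energy:
E_photon = hc/λ = 6.8842 eV

Therefore:
φ = 6.8842 - 2.204 = 4.68 eV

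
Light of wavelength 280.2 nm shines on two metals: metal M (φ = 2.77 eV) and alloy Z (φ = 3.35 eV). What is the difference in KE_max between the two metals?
0.5800 eV

Using KE_max = hc/λ - φ for each metal:

Photon energy: E = hc/λ = 4.4248 eV

For metal M (φ₁ = 2.77 eV):
KE₁ = E - φ₁ = 4.4248 - 2.77 = 1.6548 eV

For alloy Z (φ₂ = 3.35 eV):
KE₂ = E - φ₂ = 4.4248 - 3.35 = 1.0748 eV

Difference:
ΔKE = KE₁ - KE₂ = 1.6548 - 1.0748 = 0.5800 eV

Note: The difference equals the difference in work functions: 3.35 - 2.77 = 0.58 eV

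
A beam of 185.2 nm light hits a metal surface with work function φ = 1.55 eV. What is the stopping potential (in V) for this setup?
5.1446 V

The stopping potential V_s satisfies: eV_s = KE_max

First, find KE_max using Einstein's equation:
E_photon = hc/λ = 6.6946 eV
KE_max = E_photon - φ = 6.6946 - 1.55 = 5.1446 eV

Since eV_s = KE_max:
V_s = KE_max/e = 5.1446 V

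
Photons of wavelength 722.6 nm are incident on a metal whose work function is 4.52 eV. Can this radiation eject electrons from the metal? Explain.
No

For photoemission, the photon energy must exceed the work function.

Photon energy: E = hc/λ = 1.7158 eV
Work function: φ = 4.52 eV

Since E_photon (1.7158 eV) < φ (4.52 eV), photoemission will NOT occur.
The threshold wavelength is λ₀ = hc/φ = 274.3 nm.
Since 722.6 nm > 274.3 nm, the photons lack sufficient energy.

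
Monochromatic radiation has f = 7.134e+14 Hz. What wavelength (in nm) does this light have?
420.23 nm

Using the wave equation: c = fλ

Solving for wavelength:
λ = c/f = (3×10⁸ m/s) / (7.134e+14 Hz)
λ = 420.23 nm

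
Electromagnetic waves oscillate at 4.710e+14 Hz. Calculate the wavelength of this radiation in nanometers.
636.50 nm

Using the wave equation: c = fλ

Solving for wavelength:
λ = c/f = (3×10⁸ m/s) / (4.710e+14 Hz)
λ = 636.50 nm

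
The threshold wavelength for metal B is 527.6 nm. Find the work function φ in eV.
2.35 eV

At the threshold wavelength, photon energy equals work function:
φ = hc/λ₀

Calculating:
φ = (6.626×10⁻³⁴ J·s)(3×10⁸ m/s) / (527.6×10⁻⁹ m)
φ = 2.35 eV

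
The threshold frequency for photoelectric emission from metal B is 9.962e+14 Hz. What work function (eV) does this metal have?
4.12 eV

At the threshold frequency, photon energy equals work function:
φ = hf₀

Calculating:
φ = (6.626×10⁻³⁴ J·s)(9.962e+14 Hz)
φ = 4.12 eV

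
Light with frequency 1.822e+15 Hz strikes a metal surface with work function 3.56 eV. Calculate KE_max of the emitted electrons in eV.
3.9752 eV

Using Einstein's photoelectric equation: KE_max = hf - φ

First, calculate the photon energy:
E_photon = hf = (6.626×10⁻³⁴ J·s)(1.822e+15 Hz)
E_photon = 7.5352 eV

Then, the maximum kinetic energy:
KE_max = E_photon - φ = 7.5352 eV - 3.56 eV = 3.9752 eV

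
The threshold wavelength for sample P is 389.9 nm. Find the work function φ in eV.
3.18 eV

At the threshold wavelength, photon energy equals work function:
φ = hc/λ₀

Calculating:
φ = (6.626×10⁻³⁴ J·s)(3×10⁸ m/s) / (389.9×10⁻⁹ m)
φ = 3.18 eV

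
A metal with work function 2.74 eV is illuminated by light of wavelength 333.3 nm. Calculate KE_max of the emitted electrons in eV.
0.9799 eV

Using Einstein's photoelectric equation: KE_max = hf - φ = hc/λ - φ

First, calculate the photon energy:
E_photon = hc/λ = (6.626×10⁻³⁴ J·s)(3×10⁸ m/s) / (333.3×10⁻⁹ m)
E_photon = 3.7199 eV

Then, the maximum kinetic energy:
KE_max = E_photon - φ = 3.7199 eV - 2.74 eV = 0.9799 eV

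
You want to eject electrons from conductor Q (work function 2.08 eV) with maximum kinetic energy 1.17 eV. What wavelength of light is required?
381.49 nm

From Einstein's equation: KE_max = hc/λ - φ

Rearranging for λ:
hc/λ = KE_max + φ
λ = hc/(KE_max + φ)

Required photon energy:
E_photon = KE_max + φ = 1.17 + 2.08 = 3.25 eV

Required wavelength:
λ = hc/E_photon = (6.626×10⁻³⁴)(3×10⁸) / (3.25 × 1.602×10⁻¹⁹)
λ = 381.49 nm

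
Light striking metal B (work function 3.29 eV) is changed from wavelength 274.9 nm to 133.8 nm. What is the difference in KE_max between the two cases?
4.7562 eV

Using Einstein's equation: KE_max = hc/λ - φ

For λ₁ = 274.9 nm:
KE₁ = hc/λ₁ - φ = 4.5102 - 3.29 = 1.2202 eV

For λ₂ = 133.8 nm:
KE₂ = hc/λ₂ - φ = 9.2664 - 3.29 = 5.9764 eV

Change in KE:
ΔKE = KE₂ - KE₁ = 5.9764 - 1.2202 = 4.7562 eV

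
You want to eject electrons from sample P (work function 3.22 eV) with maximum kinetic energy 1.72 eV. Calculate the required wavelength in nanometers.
250.98 nm

From Einstein's equation: KE_max = hc/λ - φ

Rearranging for λ:
hc/λ = KE_max + φ
λ = hc/(KE_max + φ)

Required photon energy:
E_photon = KE_max + φ = 1.72 + 3.22 = 4.94 eV

Required wavelength:
λ = hc/E_photon = (6.626×10⁻³⁴)(3×10⁸) / (4.94 × 1.602×10⁻¹⁹)
λ = 250.98 nm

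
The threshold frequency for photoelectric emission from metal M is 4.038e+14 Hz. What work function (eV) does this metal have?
1.67 eV

At the threshold frequency, photon energy equals work function:
φ = hf₀

Calculating:
φ = (6.626×10⁻³⁴ J·s)(4.038e+14 Hz)
φ = 1.67 eV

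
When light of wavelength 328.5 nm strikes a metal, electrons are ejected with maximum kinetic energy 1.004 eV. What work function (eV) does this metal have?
2.77 eV

From Einstein's photoelectric equation: KE_max = hf - φ = hc/λ - φ

Rearranging for φ:
φ = hc/λ - KE_max

Calculate photon energy:
E_photon = hc/λ = 3.7743 eV

Therefore:
φ = 3.7743 - 1.004 = 2.77 eV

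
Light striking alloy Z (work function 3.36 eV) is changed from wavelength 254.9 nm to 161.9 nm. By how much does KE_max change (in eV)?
2.7940 eV

Using Einstein's equation: KE_max = hc/λ - φ

For λ₁ = 254.9 nm:
KE₁ = hc/λ₁ - φ = 4.8640 - 3.36 = 1.5040 eV

For λ₂ = 161.9 nm:
KE₂ = hc/λ₂ - φ = 7.6581 - 3.36 = 4.2981 eV

Change in KE:
ΔKE = KE₂ - KE₁ = 4.2981 - 1.5040 = 2.7940 eV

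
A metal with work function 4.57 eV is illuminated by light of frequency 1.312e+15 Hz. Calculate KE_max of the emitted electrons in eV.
0.8560 eV

Using Einstein's photoelectric equation: KE_max = hf - φ

First, calculate the photon energy:
E_photon = hf = (6.626×10⁻³⁴ J·s)(1.312e+15 Hz)
E_photon = 5.4260 eV

Then, the maximum kinetic energy:
KE_max = E_photon - φ = 5.4260 eV - 4.57 eV = 0.8560 eV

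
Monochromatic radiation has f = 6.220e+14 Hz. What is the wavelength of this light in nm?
481.98 nm

Using the wave equation: c = fλ

Solving for wavelength:
λ = c/f = (3×10⁸ m/s) / (6.220e+14 Hz)
λ = 481.98 nm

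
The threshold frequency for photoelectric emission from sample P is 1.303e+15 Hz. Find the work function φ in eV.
5.39 eV

At the threshold frequency, photon energy equals work function:
φ = hf₀

Calculating:
φ = (6.626×10⁻³⁴ J·s)(1.303e+15 Hz)
φ = 5.39 eV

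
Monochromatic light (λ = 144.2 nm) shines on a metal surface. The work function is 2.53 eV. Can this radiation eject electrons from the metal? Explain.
Yes

For photoemission, the photon energy must exceed the work function.

Photon energy: E = hc/λ = 8.5981 eV
Work function: φ = 2.53 eV

Since E_photon (8.5981 eV) > φ (2.53 eV), photoemission WILL occur.
The threshold wavelength is λ₀ = hc/φ = 490.1 nm.
Since 144.2 nm < 490.1 nm, the light has sufficient energy.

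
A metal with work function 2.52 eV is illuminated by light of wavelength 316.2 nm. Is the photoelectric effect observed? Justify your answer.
Yes

For photoemission, the photon energy must exceed the work function.

Photon energy: E = hc/λ = 3.9211 eV
Work function: φ = 2.52 eV

Since E_photon (3.9211 eV) > φ (2.52 eV), photoemission WILL occur.
The threshold wavelength is λ₀ = hc/φ = 492.0 nm.
Since 316.2 nm < 492.0 nm, the light has sufficient energy.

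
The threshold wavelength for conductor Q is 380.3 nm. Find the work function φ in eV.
3.26 eV

At the threshold wavelength, photon energy equals work function:
φ = hc/λ₀

Calculating:
φ = (6.626×10⁻³⁴ J·s)(3×10⁸ m/s) / (380.3×10⁻⁹ m)
φ = 3.26 eV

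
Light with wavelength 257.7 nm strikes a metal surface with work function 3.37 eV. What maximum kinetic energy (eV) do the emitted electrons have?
1.4412 eV

Using Einstein's photoelectric equation: KE_max = hf - φ = hc/λ - φ

First, calculate the photon energy:
E_photon = hc/λ = (6.626×10⁻³⁴ J·s)(3×10⁸ m/s) / (257.7×10⁻⁹ m)
E_photon = 4.8112 eV

Then, the maximum kinetic energy:
KE_max = E_photon - φ = 4.8112 eV - 3.37 eV = 1.4412 eV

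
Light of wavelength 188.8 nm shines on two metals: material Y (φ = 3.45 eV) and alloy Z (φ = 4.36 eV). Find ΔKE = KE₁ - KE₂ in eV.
0.9100 eV

Using KE_max = hc/λ - φ for each metal:

Photon energy: E = hc/λ = 6.5670 eV

For material Y (φ₁ = 3.45 eV):
KE₁ = E - φ₁ = 6.5670 - 3.45 = 3.1170 eV

For alloy Z (φ₂ = 4.36 eV):
KE₂ = E - φ₂ = 6.5670 - 4.36 = 2.2070 eV

Difference:
ΔKE = KE₁ - KE₂ = 3.1170 - 2.2070 = 0.9100 eV

Note: The difference equals the difference in work functions: 4.36 - 3.45 = 0.91 eV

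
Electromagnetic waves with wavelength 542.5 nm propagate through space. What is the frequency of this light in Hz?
5.5261e+14 Hz

Using the wave equation: c = fλ

Solving for frequency:
f = c/λ = (3×10⁸ m/s) / (542.5×10⁻⁹ m)
f = 5.5261e+14 Hz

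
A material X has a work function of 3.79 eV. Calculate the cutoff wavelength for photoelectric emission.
327.14 nm

The threshold wavelength is when the photon energy equals the work function:
hc/λ₀ = φ

Solving for λ₀:
λ₀ = hc/φ = (6.626×10⁻³⁴ J·s)(3×10⁸ m/s) / (3.79 eV × 1.602×10⁻¹⁹ J/eV)
λ₀ = 327.14 nm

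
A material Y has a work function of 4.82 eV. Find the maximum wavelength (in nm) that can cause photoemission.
257.23 nm

The threshold wavelength is when the photon energy equals the work function:
hc/λ₀ = φ

Solving for λ₀:
λ₀ = hc/φ = (6.626×10⁻³⁴ J·s)(3×10⁸ m/s) / (4.82 eV × 1.602×10⁻¹⁹ J/eV)
λ₀ = 257.23 nm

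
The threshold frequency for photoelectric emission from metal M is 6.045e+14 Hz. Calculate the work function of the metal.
2.50 eV

At the threshold frequency, photon energy equals work function:
φ = hf₀

Calculating:
φ = (6.626×10⁻³⁴ J·s)(6.045e+14 Hz)
φ = 2.50 eV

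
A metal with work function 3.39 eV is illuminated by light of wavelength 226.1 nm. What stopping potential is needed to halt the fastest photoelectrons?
2.0936 V

The stopping potential V_s satisfies: eV_s = KE_max

First, find KE_max using Einstein's equation:
E_photon = hc/λ = 5.4836 eV
KE_max = E_photon - φ = 5.4836 - 3.39 = 2.0936 eV

Since eV_s = KE_max:
V_s = KE_max/e = 2.0936 V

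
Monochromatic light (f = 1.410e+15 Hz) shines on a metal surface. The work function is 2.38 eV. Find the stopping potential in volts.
3.4513 V

The stopping potential V_s satisfies: eV_s = KE_max

First, find KE_max using Einstein's equation:
E_photon = hf = (6.626×10⁻³⁴ J·s)(1.410e+15 Hz) = 5.8313 eV
KE_max = E_photon - φ = 5.8313 - 2.38 = 3.4513 eV

Since eV_s = KE_max:
V_s = KE_max/e = 3.4513 V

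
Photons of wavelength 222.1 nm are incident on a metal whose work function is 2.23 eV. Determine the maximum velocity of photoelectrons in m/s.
1.0859e+06 m/s

First, find the maximum kinetic energy:
E_photon = hc/λ = 5.5824 eV
KE_max = E_photon - φ = 5.5824 - 2.23 = 3.3524 eV

Convert to Joules: KE_max = 3.3524 × 1.602×10⁻¹⁹ J = 5.3711e-19 J

Then use KE = ½mv² to find velocity:
v = √(2·KE/m) = √(2 × 5.3711e-19 J / 9.109e-31 kg)
v = 1.0859e+06 m/s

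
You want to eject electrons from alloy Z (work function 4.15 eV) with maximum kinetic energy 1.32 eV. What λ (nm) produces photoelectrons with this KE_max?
226.66 nm

From Einstein's equation: KE_max = hc/λ - φ

Rearranging for λ:
hc/λ = KE_max + φ
λ = hc/(KE_max + φ)

Required photon energy:
E_photon = KE_max + φ = 1.32 + 4.15 = 5.47 eV

Required wavelength:
λ = hc/E_photon = (6.626×10⁻³⁴)(3×10⁸) / (5.47 × 1.602×10⁻¹⁹)
λ = 226.66 nm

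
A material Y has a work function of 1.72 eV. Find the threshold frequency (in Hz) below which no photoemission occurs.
4.1589e+14 Hz

The threshold frequency is when the photon energy equals the work function:
hf₀ = φ

Solving for f₀:
f₀ = φ/h = (1.72 eV × 1.602×10⁻¹⁹ J/eV) / (6.626×10⁻³⁴ J·s)
f₀ = 4.1589e+14 Hz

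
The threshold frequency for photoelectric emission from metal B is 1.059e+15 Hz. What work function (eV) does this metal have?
4.38 eV

At the threshold frequency, photon energy equals work function:
φ = hf₀

Calculating:
φ = (6.626×10⁻³⁴ J·s)(1.059e+15 Hz)
φ = 4.38 eV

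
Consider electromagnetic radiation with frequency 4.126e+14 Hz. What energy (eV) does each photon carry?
1.7064 eV

Using E = hf:

E = hf = (6.626×10⁻³⁴ J·s)(4.126e+14 Hz)
E = 1.7064 eV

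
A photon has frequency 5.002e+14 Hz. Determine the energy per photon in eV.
2.0687 eV

Using E = hf:

E = hf = (6.626×10⁻³⁴ J·s)(5.002e+14 Hz)
E = 2.0687 eV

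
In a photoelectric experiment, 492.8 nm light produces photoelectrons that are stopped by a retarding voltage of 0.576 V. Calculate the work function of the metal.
1.94 eV

The stopping potential gives the maximum kinetic energy: KE_max = eV_s = 0.576 eV

From Einstein's photoelectric equation: KE_max = hc/λ - φ
Rearranging: φ = hc/λ - KE_max

Calculate photon energy:
E_photon = hc/λ = (6.626×10⁻³⁴ J·s)(3×10⁸ m/s) / (492.8×10⁻⁹ m) = 2.5159 eV

Therefore:
φ = 2.5159 - 0.576 = 1.94 eV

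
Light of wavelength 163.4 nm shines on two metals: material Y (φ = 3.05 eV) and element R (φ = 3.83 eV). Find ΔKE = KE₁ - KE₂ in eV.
0.7800 eV

Using KE_max = hc/λ - φ for each metal:

Photon energy: E = hc/λ = 7.5878 eV

For material Y (φ₁ = 3.05 eV):
KE₁ = E - φ₁ = 7.5878 - 3.05 = 4.5378 eV

For element R (φ₂ = 3.83 eV):
KE₂ = E - φ₂ = 7.5878 - 3.83 = 3.7578 eV

Difference:
ΔKE = KE₁ - KE₂ = 4.5378 - 3.7578 = 0.7800 eV

Note: The difference equals the difference in work functions: 3.83 - 3.05 = 0.78 eV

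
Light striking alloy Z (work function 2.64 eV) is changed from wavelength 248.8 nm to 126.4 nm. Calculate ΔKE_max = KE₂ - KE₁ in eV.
4.8256 eV

Using Einstein's equation: KE_max = hc/λ - φ

For λ₁ = 248.8 nm:
KE₁ = hc/λ₁ - φ = 4.9833 - 2.64 = 2.3433 eV

For λ₂ = 126.4 nm:
KE₂ = hc/λ₂ - φ = 9.8089 - 2.64 = 7.1689 eV

Change in KE:
ΔKE = KE₂ - KE₁ = 7.1689 - 2.3433 = 4.8256 eV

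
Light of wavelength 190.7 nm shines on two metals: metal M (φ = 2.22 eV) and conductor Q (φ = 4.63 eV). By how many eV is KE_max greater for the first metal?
2.4100 eV

Using KE_max = hc/λ - φ for each metal:

Photon energy: E = hc/λ = 6.5015 eV

For metal M (φ₁ = 2.22 eV):
KE₁ = E - φ₁ = 6.5015 - 2.22 = 4.2815 eV

For conductor Q (φ₂ = 4.63 eV):
KE₂ = E - φ₂ = 6.5015 - 4.63 = 1.8715 eV

Difference:
ΔKE = KE₁ - KE₂ = 4.2815 - 1.8715 = 2.4100 eV

Note: The difference equals the difference in work functions: 4.63 - 2.22 = 2.41 eV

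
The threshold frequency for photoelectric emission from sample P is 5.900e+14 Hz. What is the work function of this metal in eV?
2.44 eV

At the threshold frequency, photon energy equals work function:
φ = hf₀

Calculating:
φ = (6.626×10⁻³⁴ J·s)(5.900e+14 Hz)
φ = 2.44 eV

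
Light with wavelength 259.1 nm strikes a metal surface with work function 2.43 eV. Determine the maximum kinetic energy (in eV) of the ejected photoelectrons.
2.3552 eV

Using Einstein's photoelectric equation: KE_max = hf - φ = hc/λ - φ

First, calculate the photon energy:
E_photon = hc/λ = (6.626×10⁻³⁴ J·s)(3×10⁸ m/s) / (259.1×10⁻⁹ m)
E_photon = 4.7852 eV

Then, the maximum kinetic energy:
KE_max = E_photon - φ = 4.7852 eV - 2.43 eV = 2.3552 eV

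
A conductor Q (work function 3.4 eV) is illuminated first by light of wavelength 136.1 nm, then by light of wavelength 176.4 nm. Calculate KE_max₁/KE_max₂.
1.5736

Using Einstein's equation: KE_max = hc/λ - φ

For λ₁ = 136.1 nm:
E₁ = hc/λ₁ = 9.1098 eV
KE₁ = E₁ - φ = 9.1098 - 3.4 = 5.7098 eV

For λ₂ = 176.4 nm:
E₂ = hc/λ₂ = 7.0286 eV
KE₂ = E₂ - φ = 7.0286 - 3.4 = 3.6286 eV

Ratio: KE₁/KE₂ = 5.7098/3.6286 = 1.5736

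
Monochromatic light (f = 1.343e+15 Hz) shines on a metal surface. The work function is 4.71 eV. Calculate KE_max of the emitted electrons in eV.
0.8442 eV

Using Einstein's photoelectric equation: KE_max = hf - φ

First, calculate the photon energy:
E_photon = hf = (6.626×10⁻³⁴ J·s)(1.343e+15 Hz)
E_photon = 5.5542 eV

Then, the maximum kinetic energy:
KE_max = E_photon - φ = 5.5542 eV - 4.71 eV = 0.8442 eV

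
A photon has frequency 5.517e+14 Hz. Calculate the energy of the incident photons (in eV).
2.2816 eV

Using E = hf:

E = hf = (6.626×10⁻³⁴ J·s)(5.517e+14 Hz)
E = 2.2816 eV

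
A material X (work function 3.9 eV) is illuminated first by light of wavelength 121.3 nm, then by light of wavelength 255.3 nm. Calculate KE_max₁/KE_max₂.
6.6094

Using Einstein's equation: KE_max = hc/λ - φ

For λ₁ = 121.3 nm:
E₁ = hc/λ₁ = 10.2213 eV
KE₁ = E₁ - φ = 10.2213 - 3.9 = 6.3213 eV

For λ₂ = 255.3 nm:
E₂ = hc/λ₂ = 4.8564 eV
KE₂ = E₂ - φ = 4.8564 - 3.9 = 0.9564 eV

Ratio: KE₁/KE₂ = 6.3213/0.9564 = 6.6094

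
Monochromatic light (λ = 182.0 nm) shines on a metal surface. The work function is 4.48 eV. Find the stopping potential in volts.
2.3323 V

The stopping potential V_s satisfies: eV_s = KE_max

First, find KE_max using Einstein's equation:
E_photon = hc/λ = 6.8123 eV
KE_max = E_photon - φ = 6.8123 - 4.48 = 2.3323 eV

Since eV_s = KE_max:
V_s = KE_max/e = 2.3323 V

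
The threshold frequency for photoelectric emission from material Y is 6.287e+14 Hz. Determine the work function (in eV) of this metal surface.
2.60 eV

At the threshold frequency, photon energy equals work function:
φ = hf₀

Calculating:
φ = (6.626×10⁻³⁴ J·s)(6.287e+14 Hz)
φ = 2.60 eV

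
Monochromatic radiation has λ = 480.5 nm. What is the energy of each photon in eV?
2.5803 eV

Using E = hf = hc/λ:

E = hc/λ = (6.626×10⁻³⁴ J·s)(3×10⁸ m/s) / (480.5×10⁻⁹ m)
E = 2.5803 eV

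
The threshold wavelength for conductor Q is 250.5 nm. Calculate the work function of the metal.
4.95 eV

At the threshold wavelength, photon energy equals work function:
φ = hc/λ₀

Calculating:
φ = (6.626×10⁻³⁴ J·s)(3×10⁸ m/s) / (250.5×10⁻⁹ m)
φ = 4.95 eV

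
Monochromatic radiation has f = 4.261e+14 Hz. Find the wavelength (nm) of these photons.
703.57 nm

Using the wave equation: c = fλ

Solving for wavelength:
λ = c/f = (3×10⁸ m/s) / (4.261e+14 Hz)
λ = 703.57 nm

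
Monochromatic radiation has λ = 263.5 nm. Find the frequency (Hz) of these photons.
1.1377e+15 Hz

Using the wave equation: c = fλ

Solving for frequency:
f = c/λ = (3×10⁸ m/s) / (263.5×10⁻⁹ m)
f = 1.1377e+15 Hz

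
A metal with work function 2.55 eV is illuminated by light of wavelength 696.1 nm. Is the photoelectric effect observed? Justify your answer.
No

For photoemission, the photon energy must exceed the work function.

Photon energy: E = hc/λ = 1.7811 eV
Work function: φ = 2.55 eV

Since E_photon (1.7811 eV) < φ (2.55 eV), photoemission will NOT occur.
The threshold wavelength is λ₀ = hc/φ = 486.2 nm.
Since 696.1 nm > 486.2 nm, the photons lack sufficient energy.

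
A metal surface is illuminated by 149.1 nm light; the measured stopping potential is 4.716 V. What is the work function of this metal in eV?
3.60 eV

The stopping potential gives the maximum kinetic energy: KE_max = eV_s = 4.716 eV

From Einstein's photoelectric equation: KE_max = hc/λ - φ
Rearranging: φ = hc/λ - KE_max

Calculate photon energy:
E_photon = hc/λ = (6.626×10⁻³⁴ J·s)(3×10⁸ m/s) / (149.1×10⁻⁹ m) = 8.3155 eV

Therefore:
φ = 8.3155 - 4.716 = 3.60 eV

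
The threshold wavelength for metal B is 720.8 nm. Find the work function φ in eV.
1.72 eV

At the threshold wavelength, photon energy equals work function:
φ = hc/λ₀

Calculating:
φ = (6.626×10⁻³⁴ J·s)(3×10⁸ m/s) / (720.8×10⁻⁹ m)
φ = 1.72 eV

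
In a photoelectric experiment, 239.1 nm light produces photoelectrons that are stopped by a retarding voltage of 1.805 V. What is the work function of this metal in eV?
3.38 eV

The stopping potential gives the maximum kinetic energy: KE_max = eV_s = 1.805 eV

From Einstein's photoelectric equation: KE_max = hc/λ - φ
Rearranging: φ = hc/λ - KE_max

Calculate photon energy:
E_photon = hc/λ = (6.626×10⁻³⁴ J·s)(3×10⁸ m/s) / (239.1×10⁻⁹ m) = 5.1855 eV

Therefore:
φ = 5.1855 - 1.805 = 3.38 eV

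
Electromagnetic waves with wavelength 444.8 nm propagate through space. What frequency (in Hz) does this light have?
6.7399e+14 Hz

Using the wave equation: c = fλ

Solving for frequency:
f = c/λ = (3×10⁸ m/s) / (444.8×10⁻⁹ m)
f = 6.7399e+14 Hz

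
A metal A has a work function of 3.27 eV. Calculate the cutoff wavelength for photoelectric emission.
379.16 nm

The threshold wavelength is when the photon energy equals the work function:
hc/λ₀ = φ

Solving for λ₀:
λ₀ = hc/φ = (6.626×10⁻³⁴ J·s)(3×10⁸ m/s) / (3.27 eV × 1.602×10⁻¹⁹ J/eV)
λ₀ = 379.16 nm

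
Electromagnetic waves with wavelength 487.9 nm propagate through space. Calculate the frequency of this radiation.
6.1445e+14 Hz

Using the wave equation: c = fλ

Solving for frequency:
f = c/λ = (3×10⁸ m/s) / (487.9×10⁻⁹ m)
f = 6.1445e+14 Hz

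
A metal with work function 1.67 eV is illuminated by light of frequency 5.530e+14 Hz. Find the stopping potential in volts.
0.6170 V

The stopping potential V_s satisfies: eV_s = KE_max

First, find KE_max using Einstein's equation:
E_photon = hf = (6.626×10⁻³⁴ J·s)(5.530e+14 Hz) = 2.2870 eV
KE_max = E_photon - φ = 2.2870 - 1.67 = 0.6170 eV

Since eV_s = KE_max:
V_s = KE_max/e = 0.6170 V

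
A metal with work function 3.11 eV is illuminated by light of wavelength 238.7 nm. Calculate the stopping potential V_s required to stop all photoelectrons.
2.0841 V

The stopping potential V_s satisfies: eV_s = KE_max

First, find KE_max using Einstein's equation:
E_photon = hc/λ = 5.1941 eV
KE_max = E_photon - φ = 5.1941 - 3.11 = 2.0841 eV

Since eV_s = KE_max:
V_s = KE_max/e = 2.0841 V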